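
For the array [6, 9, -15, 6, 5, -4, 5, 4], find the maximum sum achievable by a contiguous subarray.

Using Kadane's algorithm on [6, 9, -15, 6, 5, -4, 5, 4]:

Scanning through the array:
Position 1 (value 9): max_ending_here = 15, max_so_far = 15
Position 2 (value -15): max_ending_here = 0, max_so_far = 15
Position 3 (value 6): max_ending_here = 6, max_so_far = 15
Position 4 (value 5): max_ending_here = 11, max_so_far = 15
Position 5 (value -4): max_ending_here = 7, max_so_far = 15
Position 6 (value 5): max_ending_here = 12, max_so_far = 15
Position 7 (value 4): max_ending_here = 16, max_so_far = 16

Maximum subarray: [6, 9, -15, 6, 5, -4, 5, 4]
Maximum sum: 16

The maximum subarray is [6, 9, -15, 6, 5, -4, 5, 4] with sum 16. This subarray runs from index 0 to index 7.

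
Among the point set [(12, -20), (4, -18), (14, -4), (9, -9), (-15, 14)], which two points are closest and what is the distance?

Computing all pairwise distances among 5 points:

d((12, -20), (4, -18)) = 8.2462
d((12, -20), (14, -4)) = 16.1245
d((12, -20), (9, -9)) = 11.4018
d((12, -20), (-15, 14)) = 43.4166
d((4, -18), (14, -4)) = 17.2047
d((4, -18), (9, -9)) = 10.2956
d((4, -18), (-15, 14)) = 37.2156
d((14, -4), (9, -9)) = 7.0711 <-- minimum
d((14, -4), (-15, 14)) = 34.1321
d((9, -9), (-15, 14)) = 33.2415

Closest pair: (14, -4) and (9, -9) with distance 7.0711

The closest pair is (14, -4) and (9, -9) with Euclidean distance 7.0711. For 5 points, brute-force pairwise comparison is shown above. For large n, the divide-and-conquer algorithm (sort by x, recurse on halves, check the dividing strip) achieves O(n log n).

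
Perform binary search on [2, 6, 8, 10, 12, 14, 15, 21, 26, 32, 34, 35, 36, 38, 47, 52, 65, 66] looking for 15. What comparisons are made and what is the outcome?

Binary search for 15 in [2, 6, 8, 10, 12, 14, 15, 21, 26, 32, 34, 35, 36, 38, 47, 52, 65, 66]:

lo=0, hi=17, mid=8, arr[mid]=26 -> 26 > 15, search left half
lo=0, hi=7, mid=3, arr[mid]=10 -> 10 < 15, search right half
lo=4, hi=7, mid=5, arr[mid]=14 -> 14 < 15, search right half
lo=6, hi=7, mid=6, arr[mid]=15 -> Found target at index 6!

Binary search finds 15 at index 6 after 4 comparisons. The search repeatedly halves the search space by comparing with the middle element.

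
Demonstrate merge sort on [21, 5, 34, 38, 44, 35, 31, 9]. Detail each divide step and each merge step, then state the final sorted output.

Merge sort trace:

Split: [21, 5, 34, 38, 44, 35, 31, 9] -> [21, 5, 34, 38] and [44, 35, 31, 9]
  Split: [21, 5, 34, 38] -> [21, 5] and [34, 38]
    Split: [21, 5] -> [21] and [5]
    Merge: [21] + [5] -> [5, 21]
    Split: [34, 38] -> [34] and [38]
    Merge: [34] + [38] -> [34, 38]
  Merge: [5, 21] + [34, 38] -> [5, 21, 34, 38]
  Split: [44, 35, 31, 9] -> [44, 35] and [31, 9]
    Split: [44, 35] -> [44] and [35]
    Merge: [44] + [35] -> [35, 44]
    Split: [31, 9] -> [31] and [9]
    Merge: [31] + [9] -> [9, 31]
  Merge: [35, 44] + [9, 31] -> [9, 31, 35, 44]
Merge: [5, 21, 34, 38] + [9, 31, 35, 44] -> [5, 9, 21, 31, 34, 35, 38, 44]

Final sorted array: [5, 9, 21, 31, 34, 35, 38, 44]

The merge sort proceeds by recursively splitting the array and merging sorted halves.
After all merges, the sorted array is [5, 9, 21, 31, 34, 35, 38, 44].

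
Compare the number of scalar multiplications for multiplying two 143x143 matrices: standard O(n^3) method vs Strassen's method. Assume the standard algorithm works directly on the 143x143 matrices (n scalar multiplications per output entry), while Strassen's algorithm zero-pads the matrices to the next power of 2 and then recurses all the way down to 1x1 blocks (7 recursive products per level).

Matrix multiplication for 143x143 matrices:

Strassen's algorithm requires power-of-2 dimensions. Pad 143x143 to 256x256 (next power of 2).

Standard algorithm: 143^3 = 2924207 multiplications
Strassen's algorithm: 7^(log2(256)) = 7^8 = 5764801 multiplications
Difference: 2924207 - 5764801 = -2840594 (Strassen uses MORE here due to padding overhead — for small or just-over-power-of-2 n, padding can outweigh the per-level savings)

Standard: 2924207 multiplications (143^3). Strassen: 5764801 multiplications (7^8, after padding to 256x256). Strassen reduces 8 recursive multiplications to 7 at each level.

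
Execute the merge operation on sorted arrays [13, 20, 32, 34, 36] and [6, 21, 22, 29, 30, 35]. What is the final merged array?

Merging process:

Compare 13 vs 6: take 6 from right. Merged: [6]
Compare 13 vs 21: take 13 from left. Merged: [6, 13]
Compare 20 vs 21: take 20 from left. Merged: [6, 13, 20]
Compare 32 vs 21: take 21 from right. Merged: [6, 13, 20, 21]
Compare 32 vs 22: take 22 from right. Merged: [6, 13, 20, 21, 22]
Compare 32 vs 29: take 29 from right. Merged: [6, 13, 20, 21, 22, 29]
Compare 32 vs 30: take 30 from right. Merged: [6, 13, 20, 21, 22, 29, 30]
Compare 32 vs 35: take 32 from left. Merged: [6, 13, 20, 21, 22, 29, 30, 32]
Compare 34 vs 35: take 34 from left. Merged: [6, 13, 20, 21, 22, 29, 30, 32, 34]
Compare 36 vs 35: take 35 from right. Merged: [6, 13, 20, 21, 22, 29, 30, 32, 34, 35]
Append remaining from left: [36]. Merged: [6, 13, 20, 21, 22, 29, 30, 32, 34, 35, 36]

Final merged array: [6, 13, 20, 21, 22, 29, 30, 32, 34, 35, 36]
Total comparisons: 10

The merged array is [6, 13, 20, 21, 22, 29, 30, 32, 34, 35, 36], requiring 10 comparisons. The merge step runs in O(n) time where n is the total number of elements.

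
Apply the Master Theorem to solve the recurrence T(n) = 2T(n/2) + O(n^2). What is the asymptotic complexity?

Master Theorem for T(n) = 2T(n/2) + O(n^2):

a = 2, b = 2, c = 2
log_b(a) = log_2(2) = 1.0000

Case 3: c = 2 > log_2(2) = 1.0000
T(n) = O(n^2) = O(n^2)

For T(n) = 2T(n/2) + O(n^2): log_2(2) = 1.0000. This is Case 3 of the Master Theorem (c > log_b(a), work dominated by root), giving O(n^2).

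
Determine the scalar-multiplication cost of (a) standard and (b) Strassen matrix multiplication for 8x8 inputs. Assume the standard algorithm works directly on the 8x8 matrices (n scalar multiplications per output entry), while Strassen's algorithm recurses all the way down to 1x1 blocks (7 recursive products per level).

Matrix multiplication for 8x8 matrices:

Standard algorithm: 8^3 = 512 multiplications
Strassen's algorithm: 7^(log2(8)) = 7^3 = 343 multiplications
Savings: 512 - 343 = 169 multiplications

Standard: 512 multiplications (8^3). Strassen: 343 multiplications (7^3). Strassen reduces 8 recursive multiplications to 7 at each level.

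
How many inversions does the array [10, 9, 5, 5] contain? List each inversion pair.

Finding inversions in [10, 9, 5, 5]:

(0, 1): arr[0]=10 > arr[1]=9
(0, 2): arr[0]=10 > arr[2]=5
(0, 3): arr[0]=10 > arr[3]=5
(1, 2): arr[1]=9 > arr[2]=5
(1, 3): arr[1]=9 > arr[3]=5

Total inversions: 5

The array has 5 inversion(s): (0,1), (0,2), (0,3), (1,2), (1,3). Each pair (i,j) satisfies i < j and arr[i] > arr[j].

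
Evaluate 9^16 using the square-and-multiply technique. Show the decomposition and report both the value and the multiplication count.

Computing 9^16 by squaring (build up from 9^1; each line after the first costs one multiplication):

9^1 = 9
9^2 = (9^1)^2 = 9^2 = 81
9^4 = (9^2)^2 = 81^2 = 6561
9^8 = (9^4)^2 = 6561^2 = 43046721
9^16 = (9^8)^2 = 43046721^2 = 1853020188851841

Result: 1853020188851841
Multiplications needed: 4 (4 lines after 9^1)

9^16 = 1853020188851841. Using exponentiation by squaring, this requires 4 multiplications. The key idea: if the exponent is even, square the half-power; if odd, multiply by the base once.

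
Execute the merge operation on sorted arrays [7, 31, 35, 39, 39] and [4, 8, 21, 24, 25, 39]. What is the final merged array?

Merging process:

Compare 7 vs 4: take 4 from right. Merged: [4]
Compare 7 vs 8: take 7 from left. Merged: [4, 7]
Compare 31 vs 8: take 8 from right. Merged: [4, 7, 8]
Compare 31 vs 21: take 21 from right. Merged: [4, 7, 8, 21]
Compare 31 vs 24: take 24 from right. Merged: [4, 7, 8, 21, 24]
Compare 31 vs 25: take 25 from right. Merged: [4, 7, 8, 21, 24, 25]
Compare 31 vs 39: take 31 from left. Merged: [4, 7, 8, 21, 24, 25, 31]
Compare 35 vs 39: take 35 from left. Merged: [4, 7, 8, 21, 24, 25, 31, 35]
Compare 39 vs 39: take 39 from left. Merged: [4, 7, 8, 21, 24, 25, 31, 35, 39]
Compare 39 vs 39: take 39 from left. Merged: [4, 7, 8, 21, 24, 25, 31, 35, 39, 39]
Append remaining from right: [39]. Merged: [4, 7, 8, 21, 24, 25, 31, 35, 39, 39, 39]

Final merged array: [4, 7, 8, 21, 24, 25, 31, 35, 39, 39, 39]
Total comparisons: 10

The merged array is [4, 7, 8, 21, 24, 25, 31, 35, 39, 39, 39], requiring 10 comparisons. The merge step runs in O(n) time where n is the total number of elements.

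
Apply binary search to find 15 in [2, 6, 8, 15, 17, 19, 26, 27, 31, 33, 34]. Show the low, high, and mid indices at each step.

Binary search for 15 in [2, 6, 8, 15, 17, 19, 26, 27, 31, 33, 34]:

lo=0, hi=10, mid=5, arr[mid]=19 -> 19 > 15, search left half
lo=0, hi=4, mid=2, arr[mid]=8 -> 8 < 15, search right half
lo=3, hi=4, mid=3, arr[mid]=15 -> Found target at index 3!

Binary search finds 15 at index 3 after 3 comparisons. The search repeatedly halves the search space by comparing with the middle element.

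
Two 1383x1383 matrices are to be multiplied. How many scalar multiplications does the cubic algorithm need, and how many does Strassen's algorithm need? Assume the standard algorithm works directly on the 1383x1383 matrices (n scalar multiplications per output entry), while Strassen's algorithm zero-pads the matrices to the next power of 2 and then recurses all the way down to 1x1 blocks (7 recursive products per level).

Matrix multiplication for 1383x1383 matrices:

Strassen's algorithm requires power-of-2 dimensions. Pad 1383x1383 to 2048x2048 (next power of 2).

Standard algorithm: 1383^3 = 2645248887 multiplications
Strassen's algorithm: 7^(log2(2048)) = 7^11 = 1977326743 multiplications
Savings: 2645248887 - 1977326743 = 667922144 multiplications

Standard: 2645248887 multiplications (1383^3). Strassen: 1977326743 multiplications (7^11, after padding to 2048x2048). Strassen reduces 8 recursive multiplications to 7 at each level.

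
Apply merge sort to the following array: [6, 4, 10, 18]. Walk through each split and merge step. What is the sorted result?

Merge sort trace:

Split: [6, 4, 10, 18] -> [6, 4] and [10, 18]
  Split: [6, 4] -> [6] and [4]
  Merge: [6] + [4] -> [4, 6]
  Split: [10, 18] -> [10] and [18]
  Merge: [10] + [18] -> [10, 18]
Merge: [4, 6] + [10, 18] -> [4, 6, 10, 18]

Final sorted array: [4, 6, 10, 18]

The merge sort proceeds by recursively splitting the array and merging sorted halves.
After all merges, the sorted array is [4, 6, 10, 18].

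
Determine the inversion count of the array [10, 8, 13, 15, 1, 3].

Finding inversions in [10, 8, 13, 15, 1, 3]:

(0, 1): arr[0]=10 > arr[1]=8
(0, 4): arr[0]=10 > arr[4]=1
(0, 5): arr[0]=10 > arr[5]=3
(1, 4): arr[1]=8 > arr[4]=1
(1, 5): arr[1]=8 > arr[5]=3
(2, 4): arr[2]=13 > arr[4]=1
(2, 5): arr[2]=13 > arr[5]=3
(3, 4): arr[3]=15 > arr[4]=1
(3, 5): arr[3]=15 > arr[5]=3

Total inversions: 9

The array has 9 inversion(s): (0,1), (0,4), (0,5), (1,4), (1,5), (2,4), (2,5), (3,4), (3,5). Each pair (i,j) satisfies i < j and arr[i] > arr[j].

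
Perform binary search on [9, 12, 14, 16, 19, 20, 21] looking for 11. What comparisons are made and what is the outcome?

Binary search for 11 in [9, 12, 14, 16, 19, 20, 21]:

lo=0, hi=6, mid=3, arr[mid]=16 -> 16 > 11, search left half
lo=0, hi=2, mid=1, arr[mid]=12 -> 12 > 11, search left half
lo=0, hi=0, mid=0, arr[mid]=9 -> 9 < 11, search right half
lo=1 > hi=0, target 11 not found

Binary search determines that 11 is not in the array after 3 comparisons. The search space was exhausted without finding the target.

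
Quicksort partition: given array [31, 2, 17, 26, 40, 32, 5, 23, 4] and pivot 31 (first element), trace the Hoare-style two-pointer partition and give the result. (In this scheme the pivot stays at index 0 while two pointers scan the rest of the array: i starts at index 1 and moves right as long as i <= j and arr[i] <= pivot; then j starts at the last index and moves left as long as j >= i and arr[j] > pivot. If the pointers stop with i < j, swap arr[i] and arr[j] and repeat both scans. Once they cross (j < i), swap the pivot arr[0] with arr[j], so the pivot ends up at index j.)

Hoare-style two-pointer partition with pivot = 31:

Initial array: [31, 2, 17, 26, 40, 32, 5, 23, 4]

Pointers start at i = 1, j = 8.
i stops at index 4 (arr[4]=40 > 31), j stops at index 8 (arr[8]=4 <= 31): swap arr[4] and arr[8], array becomes [31, 2, 17, 26, 4, 32, 5, 23, 40]
i stops at index 5 (arr[5]=32 > 31), j stops at index 7 (arr[7]=23 <= 31): swap arr[5] and arr[7], array becomes [31, 2, 17, 26, 4, 23, 5, 32, 40]
i ends at 7, j ends at 6: the pointers have crossed (j < i), so scanning stops.

Swap pivot arr[0] with arr[6] to place pivot at position 6: [5, 2, 17, 26, 4, 23, 31, 32, 40]
Pivot position: 6

After partitioning with pivot 31, the array becomes [5, 2, 17, 26, 4, 23, 31, 32, 40]. The pivot is placed at index 6. All elements to the left of the pivot are <= 31, and all elements to the right are > 31.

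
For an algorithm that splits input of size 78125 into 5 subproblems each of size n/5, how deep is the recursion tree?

For divide and conquer with division factor 5:

Problem sizes at each level:
Level 0: 78125
Level 1: 15625
Level 2: 3125
Level 3: 625
Level 4: 125
Level 5: 25
Level 6: 5
Level 7: 1

The root is level 0 and the size-1 base case is level 7 (the tree spans levels 0 through 7, i.e. 8 levels counting the root), so the depth is the number of divisions: log_5(78125) = 7

The recursion tree depth is log_5(78125) = 7. At each level, the problem size is divided by 5, so it takes 7 divisions to reduce to a base case of size 1. The algorithm makes 5 recursive calls at each level.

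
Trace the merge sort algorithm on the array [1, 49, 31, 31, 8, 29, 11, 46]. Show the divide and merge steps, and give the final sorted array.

Merge sort trace:

Split: [1, 49, 31, 31, 8, 29, 11, 46] -> [1, 49, 31, 31] and [8, 29, 11, 46]
  Split: [1, 49, 31, 31] -> [1, 49] and [31, 31]
    Split: [1, 49] -> [1] and [49]
    Merge: [1] + [49] -> [1, 49]
    Split: [31, 31] -> [31] and [31]
    Merge: [31] + [31] -> [31, 31]
  Merge: [1, 49] + [31, 31] -> [1, 31, 31, 49]
  Split: [8, 29, 11, 46] -> [8, 29] and [11, 46]
    Split: [8, 29] -> [8] and [29]
    Merge: [8] + [29] -> [8, 29]
    Split: [11, 46] -> [11] and [46]
    Merge: [11] + [46] -> [11, 46]
  Merge: [8, 29] + [11, 46] -> [8, 11, 29, 46]
Merge: [1, 31, 31, 49] + [8, 11, 29, 46] -> [1, 8, 11, 29, 31, 31, 46, 49]

Final sorted array: [1, 8, 11, 29, 31, 31, 46, 49]

The merge sort proceeds by recursively splitting the array and merging sorted halves.
After all merges, the sorted array is [1, 8, 11, 29, 31, 31, 46, 49].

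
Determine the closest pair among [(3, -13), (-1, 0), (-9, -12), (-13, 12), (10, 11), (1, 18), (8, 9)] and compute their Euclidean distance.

Computing all pairwise distances among 7 points:

d((3, -13), (-1, 0)) = 13.6015
d((3, -13), (-9, -12)) = 12.0416
d((3, -13), (-13, 12)) = 29.6816
d((3, -13), (10, 11)) = 25.0
d((3, -13), (1, 18)) = 31.0644
d((3, -13), (8, 9)) = 22.561
d((-1, 0), (-9, -12)) = 14.4222
d((-1, 0), (-13, 12)) = 16.9706
d((-1, 0), (10, 11)) = 15.5563
d((-1, 0), (1, 18)) = 18.1108
d((-1, 0), (8, 9)) = 12.7279
d((-9, -12), (-13, 12)) = 24.3311
d((-9, -12), (10, 11)) = 29.8329
d((-9, -12), (1, 18)) = 31.6228
d((-9, -12), (8, 9)) = 27.0185
d((-13, 12), (10, 11)) = 23.0217
d((-13, 12), (1, 18)) = 15.2315
d((-13, 12), (8, 9)) = 21.2132
d((10, 11), (1, 18)) = 11.4018
d((10, 11), (8, 9)) = 2.8284 <-- minimum
d((1, 18), (8, 9)) = 11.4018

Closest pair: (10, 11) and (8, 9) with distance 2.8284

The closest pair is (10, 11) and (8, 9) with Euclidean distance 2.8284. For 7 points, brute-force pairwise comparison is shown above. For large n, the divide-and-conquer algorithm (sort by x, recurse on halves, check the dividing strip) achieves O(n log n).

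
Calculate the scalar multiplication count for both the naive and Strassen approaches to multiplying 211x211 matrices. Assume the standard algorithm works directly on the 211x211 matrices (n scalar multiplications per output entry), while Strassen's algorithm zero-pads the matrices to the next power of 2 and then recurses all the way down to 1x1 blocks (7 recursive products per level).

Matrix multiplication for 211x211 matrices:

Strassen's algorithm requires power-of-2 dimensions. Pad 211x211 to 256x256 (next power of 2).

Standard algorithm: 211^3 = 9393931 multiplications
Strassen's algorithm: 7^(log2(256)) = 7^8 = 5764801 multiplications
Savings: 9393931 - 5764801 = 3629130 multiplications

Standard: 9393931 multiplications (211^3). Strassen: 5764801 multiplications (7^8, after padding to 256x256). Strassen reduces 8 recursive multiplications to 7 at each level.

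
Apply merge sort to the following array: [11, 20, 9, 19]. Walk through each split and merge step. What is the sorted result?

Merge sort trace:

Split: [11, 20, 9, 19] -> [11, 20] and [9, 19]
  Split: [11, 20] -> [11] and [20]
  Merge: [11] + [20] -> [11, 20]
  Split: [9, 19] -> [9] and [19]
  Merge: [9] + [19] -> [9, 19]
Merge: [11, 20] + [9, 19] -> [9, 11, 19, 20]

Final sorted array: [9, 11, 19, 20]

The merge sort proceeds by recursively splitting the array and merging sorted halves.
After all merges, the sorted array is [9, 11, 19, 20].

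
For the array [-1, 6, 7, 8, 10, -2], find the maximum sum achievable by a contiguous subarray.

Using Kadane's algorithm on [-1, 6, 7, 8, 10, -2]:

Scanning through the array:
Position 1 (value 6): max_ending_here = 6, max_so_far = 6
Position 2 (value 7): max_ending_here = 13, max_so_far = 13
Position 3 (value 8): max_ending_here = 21, max_so_far = 21
Position 4 (value 10): max_ending_here = 31, max_so_far = 31
Position 5 (value -2): max_ending_here = 29, max_so_far = 31

Maximum subarray: [6, 7, 8, 10]
Maximum sum: 31

The maximum subarray is [6, 7, 8, 10] with sum 31. This subarray runs from index 1 to index 4.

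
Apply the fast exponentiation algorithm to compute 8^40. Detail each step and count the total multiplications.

Computing 8^40 by squaring (build up from 8^1; each line after the first costs one multiplication):

8^1 = 8
8^2 = (8^1)^2 = 8^2 = 64
8^4 = (8^2)^2 = 64^2 = 4096
8^5 = 8 * 8^4 = 8 * 4096 = 32768
8^10 = (8^5)^2 = 32768^2 = 1073741824
8^20 = (8^10)^2 = 1073741824^2 = 1152921504606846976
8^40 = (8^20)^2 = 1152921504606846976^2 = 1329227995784915872903807060280344576

Result: 1329227995784915872903807060280344576
Multiplications needed: 6 (6 lines after 8^1)

8^40 = 1329227995784915872903807060280344576. Using exponentiation by squaring, this requires 6 multiplications. The key idea: if the exponent is even, square the half-power; if odd, multiply by the base once.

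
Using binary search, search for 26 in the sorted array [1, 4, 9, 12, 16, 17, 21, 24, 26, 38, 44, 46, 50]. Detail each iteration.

Binary search for 26 in [1, 4, 9, 12, 16, 17, 21, 24, 26, 38, 44, 46, 50]:

lo=0, hi=12, mid=6, arr[mid]=21 -> 21 < 26, search right half
lo=7, hi=12, mid=9, arr[mid]=38 -> 38 > 26, search left half
lo=7, hi=8, mid=7, arr[mid]=24 -> 24 < 26, search right half
lo=8, hi=8, mid=8, arr[mid]=26 -> Found target at index 8!

Binary search finds 26 at index 8 after 4 comparisons. The search repeatedly halves the search space by comparing with the middle element.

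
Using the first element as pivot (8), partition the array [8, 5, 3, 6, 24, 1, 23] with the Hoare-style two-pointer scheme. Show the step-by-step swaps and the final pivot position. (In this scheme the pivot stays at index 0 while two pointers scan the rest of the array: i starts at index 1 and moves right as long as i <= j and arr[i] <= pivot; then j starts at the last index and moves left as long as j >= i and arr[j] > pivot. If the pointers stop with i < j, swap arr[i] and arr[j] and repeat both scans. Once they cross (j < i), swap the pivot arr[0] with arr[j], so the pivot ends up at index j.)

Hoare-style two-pointer partition with pivot = 8:

Initial array: [8, 5, 3, 6, 24, 1, 23]

Pointers start at i = 1, j = 6.
i stops at index 4 (arr[4]=24 > 8), j stops at index 5 (arr[5]=1 <= 8): swap arr[4] and arr[5], array becomes [8, 5, 3, 6, 1, 24, 23]
i ends at 5, j ends at 4: the pointers have crossed (j < i), so scanning stops.

Swap pivot arr[0] with arr[4] to place pivot at position 4: [1, 5, 3, 6, 8, 24, 23]
Pivot position: 4

After partitioning with pivot 8, the array becomes [1, 5, 3, 6, 8, 24, 23]. The pivot is placed at index 4. All elements to the left of the pivot are <= 8, and all elements to the right are > 8.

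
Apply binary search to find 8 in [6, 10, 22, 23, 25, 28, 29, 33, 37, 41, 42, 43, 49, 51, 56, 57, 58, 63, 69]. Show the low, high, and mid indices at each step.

Binary search for 8 in [6, 10, 22, 23, 25, 28, 29, 33, 37, 41, 42, 43, 49, 51, 56, 57, 58, 63, 69]:

lo=0, hi=18, mid=9, arr[mid]=41 -> 41 > 8, search left half
lo=0, hi=8, mid=4, arr[mid]=25 -> 25 > 8, search left half
lo=0, hi=3, mid=1, arr[mid]=10 -> 10 > 8, search left half
lo=0, hi=0, mid=0, arr[mid]=6 -> 6 < 8, search right half
lo=1 > hi=0, target 8 not found

Binary search determines that 8 is not in the array after 4 comparisons. The search space was exhausted without finding the target.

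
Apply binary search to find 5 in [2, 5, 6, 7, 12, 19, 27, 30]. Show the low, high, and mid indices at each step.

Binary search for 5 in [2, 5, 6, 7, 12, 19, 27, 30]:

lo=0, hi=7, mid=3, arr[mid]=7 -> 7 > 5, search left half
lo=0, hi=2, mid=1, arr[mid]=5 -> Found target at index 1!

Binary search finds 5 at index 1 after 2 comparisons. The search repeatedly halves the search space by comparing with the middle element.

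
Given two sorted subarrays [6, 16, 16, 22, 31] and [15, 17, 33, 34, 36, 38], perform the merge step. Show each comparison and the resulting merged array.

Merging process:

Compare 6 vs 15: take 6 from left. Merged: [6]
Compare 16 vs 15: take 15 from right. Merged: [6, 15]
Compare 16 vs 17: take 16 from left. Merged: [6, 15, 16]
Compare 16 vs 17: take 16 from left. Merged: [6, 15, 16, 16]
Compare 22 vs 17: take 17 from right. Merged: [6, 15, 16, 16, 17]
Compare 22 vs 33: take 22 from left. Merged: [6, 15, 16, 16, 17, 22]
Compare 31 vs 33: take 31 from left. Merged: [6, 15, 16, 16, 17, 22, 31]
Append remaining from right: [33, 34, 36, 38]. Merged: [6, 15, 16, 16, 17, 22, 31, 33, 34, 36, 38]

Final merged array: [6, 15, 16, 16, 17, 22, 31, 33, 34, 36, 38]
Total comparisons: 7

The merged array is [6, 15, 16, 16, 17, 22, 31, 33, 34, 36, 38], requiring 7 comparisons. The merge step runs in O(n) time where n is the total number of elements.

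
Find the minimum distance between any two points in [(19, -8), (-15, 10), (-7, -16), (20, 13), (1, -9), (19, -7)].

Computing all pairwise distances among 6 points:

d((19, -8), (-15, 10)) = 38.4708
d((19, -8), (-7, -16)) = 27.2029
d((19, -8), (20, 13)) = 21.0238
d((19, -8), (1, -9)) = 18.0278
d((19, -8), (19, -7)) = 1.0 <-- minimum
d((-15, 10), (-7, -16)) = 27.2029
d((-15, 10), (20, 13)) = 35.1283
d((-15, 10), (1, -9)) = 24.8395
d((-15, 10), (19, -7)) = 38.0132
d((-7, -16), (20, 13)) = 39.6232
d((-7, -16), (1, -9)) = 10.6301
d((-7, -16), (19, -7)) = 27.5136
d((20, 13), (1, -9)) = 29.0689
d((20, 13), (19, -7)) = 20.025
d((1, -9), (19, -7)) = 18.1108

Closest pair: (19, -8) and (19, -7) with distance 1.0

The closest pair is (19, -8) and (19, -7) with Euclidean distance 1.0. For 6 points, brute-force pairwise comparison is shown above. For large n, the divide-and-conquer algorithm (sort by x, recurse on halves, check the dividing strip) achieves O(n log n).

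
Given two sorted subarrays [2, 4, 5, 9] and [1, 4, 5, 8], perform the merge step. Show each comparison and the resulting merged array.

Merging process:

Compare 2 vs 1: take 1 from right. Merged: [1]
Compare 2 vs 4: take 2 from left. Merged: [1, 2]
Compare 4 vs 4: take 4 from left. Merged: [1, 2, 4]
Compare 5 vs 4: take 4 from right. Merged: [1, 2, 4, 4]
Compare 5 vs 5: take 5 from left. Merged: [1, 2, 4, 4, 5]
Compare 9 vs 5: take 5 from right. Merged: [1, 2, 4, 4, 5, 5]
Compare 9 vs 8: take 8 from right. Merged: [1, 2, 4, 4, 5, 5, 8]
Append remaining from left: [9]. Merged: [1, 2, 4, 4, 5, 5, 8, 9]

Final merged array: [1, 2, 4, 4, 5, 5, 8, 9]
Total comparisons: 7

The merged array is [1, 2, 4, 4, 5, 5, 8, 9], requiring 7 comparisons. The merge step runs in O(n) time where n is the total number of elements.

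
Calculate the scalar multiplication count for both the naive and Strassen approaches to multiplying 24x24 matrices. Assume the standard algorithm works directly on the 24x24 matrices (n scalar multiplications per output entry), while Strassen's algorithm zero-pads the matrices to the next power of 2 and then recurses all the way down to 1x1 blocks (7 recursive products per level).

Matrix multiplication for 24x24 matrices:

Strassen's algorithm requires power-of-2 dimensions. Pad 24x24 to 32x32 (next power of 2).

Standard algorithm: 24^3 = 13824 multiplications
Strassen's algorithm: 7^(log2(32)) = 7^5 = 16807 multiplications
Difference: 13824 - 16807 = -2983 (Strassen uses MORE here due to padding overhead — for small or just-over-power-of-2 n, padding can outweigh the per-level savings)

Standard: 13824 multiplications (24^3). Strassen: 16807 multiplications (7^5, after padding to 32x32). Strassen reduces 8 recursive multiplications to 7 at each level.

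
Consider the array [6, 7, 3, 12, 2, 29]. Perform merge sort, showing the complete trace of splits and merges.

Merge sort trace:

Split: [6, 7, 3, 12, 2, 29] -> [6, 7, 3] and [12, 2, 29]
  Split: [6, 7, 3] -> [6] and [7, 3]
    Split: [7, 3] -> [7] and [3]
    Merge: [7] + [3] -> [3, 7]
  Merge: [6] + [3, 7] -> [3, 6, 7]
  Split: [12, 2, 29] -> [12] and [2, 29]
    Split: [2, 29] -> [2] and [29]
    Merge: [2] + [29] -> [2, 29]
  Merge: [12] + [2, 29] -> [2, 12, 29]
Merge: [3, 6, 7] + [2, 12, 29] -> [2, 3, 6, 7, 12, 29]

Final sorted array: [2, 3, 6, 7, 12, 29]

The merge sort proceeds by recursively splitting the array and merging sorted halves.
After all merges, the sorted array is [2, 3, 6, 7, 12, 29].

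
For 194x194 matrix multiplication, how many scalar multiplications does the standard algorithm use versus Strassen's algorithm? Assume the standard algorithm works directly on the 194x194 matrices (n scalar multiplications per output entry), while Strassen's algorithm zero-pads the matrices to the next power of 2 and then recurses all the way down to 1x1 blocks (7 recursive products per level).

Matrix multiplication for 194x194 matrices:

Strassen's algorithm requires power-of-2 dimensions. Pad 194x194 to 256x256 (next power of 2).

Standard algorithm: 194^3 = 7301384 multiplications
Strassen's algorithm: 7^(log2(256)) = 7^8 = 5764801 multiplications
Savings: 7301384 - 5764801 = 1536583 multiplications

Standard: 7301384 multiplications (194^3). Strassen: 5764801 multiplications (7^8, after padding to 256x256). Strassen reduces 8 recursive multiplications to 7 at each level.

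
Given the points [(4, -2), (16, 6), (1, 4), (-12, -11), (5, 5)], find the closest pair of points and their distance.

Computing all pairwise distances among 5 points:

d((4, -2), (16, 6)) = 14.4222
d((4, -2), (1, 4)) = 6.7082
d((4, -2), (-12, -11)) = 18.3576
d((4, -2), (5, 5)) = 7.0711
d((16, 6), (1, 4)) = 15.1327
d((16, 6), (-12, -11)) = 32.7567
d((16, 6), (5, 5)) = 11.0454
d((1, 4), (-12, -11)) = 19.8494
d((1, 4), (5, 5)) = 4.1231 <-- minimum
d((-12, -11), (5, 5)) = 23.3452

Closest pair: (1, 4) and (5, 5) with distance 4.1231

The closest pair is (1, 4) and (5, 5) with Euclidean distance 4.1231. For 5 points, brute-force pairwise comparison is shown above. For large n, the divide-and-conquer algorithm (sort by x, recurse on halves, check the dividing strip) achieves O(n log n).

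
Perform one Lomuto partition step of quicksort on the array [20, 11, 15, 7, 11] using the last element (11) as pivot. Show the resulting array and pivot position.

Lomuto partition with pivot = 11:

Initial array: [20, 11, 15, 7, 11]

arr[0]=20 > 11: no swap
arr[1]=11 <= 11: swap with position 0, array becomes [11, 20, 15, 7, 11]
arr[2]=15 > 11: no swap
arr[3]=7 <= 11: swap with position 1, array becomes [11, 7, 15, 20, 11]

Place pivot at position 2: [11, 7, 11, 20, 15]
Pivot position: 2

After partitioning with pivot 11, the array becomes [11, 7, 11, 20, 15]. The pivot is placed at index 2. All elements to the left of the pivot are <= 11, and all elements to the right are > 11.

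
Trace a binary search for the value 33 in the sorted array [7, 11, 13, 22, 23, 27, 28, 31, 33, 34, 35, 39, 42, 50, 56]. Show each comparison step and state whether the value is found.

Binary search for 33 in [7, 11, 13, 22, 23, 27, 28, 31, 33, 34, 35, 39, 42, 50, 56]:

lo=0, hi=14, mid=7, arr[mid]=31 -> 31 < 33, search right half
lo=8, hi=14, mid=11, arr[mid]=39 -> 39 > 33, search left half
lo=8, hi=10, mid=9, arr[mid]=34 -> 34 > 33, search left half
lo=8, hi=8, mid=8, arr[mid]=33 -> Found target at index 8!

Binary search finds 33 at index 8 after 4 comparisons. The search repeatedly halves the search space by comparing with the middle element.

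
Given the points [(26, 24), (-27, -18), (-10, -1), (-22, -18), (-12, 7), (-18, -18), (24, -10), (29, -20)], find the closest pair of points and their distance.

Computing all pairwise distances among 8 points:

d((26, 24), (-27, -18)) = 67.624
d((26, 24), (-10, -1)) = 43.8292
d((26, 24), (-22, -18)) = 63.7809
d((26, 24), (-12, 7)) = 41.6293
d((26, 24), (-18, -18)) = 60.8276
d((26, 24), (24, -10)) = 34.0588
d((26, 24), (29, -20)) = 44.1022
d((-27, -18), (-10, -1)) = 24.0416
d((-27, -18), (-22, -18)) = 5.0
d((-27, -18), (-12, 7)) = 29.1548
d((-27, -18), (-18, -18)) = 9.0
d((-27, -18), (24, -10)) = 51.6236
d((-27, -18), (29, -20)) = 56.0357
d((-10, -1), (-22, -18)) = 20.8087
d((-10, -1), (-12, 7)) = 8.2462
d((-10, -1), (-18, -18)) = 18.7883
d((-10, -1), (24, -10)) = 35.171
d((-10, -1), (29, -20)) = 43.382
d((-22, -18), (-12, 7)) = 26.9258
d((-22, -18), (-18, -18)) = 4.0 <-- minimum
d((-22, -18), (24, -10)) = 46.6905
d((-22, -18), (29, -20)) = 51.0392
d((-12, 7), (-18, -18)) = 25.7099
d((-12, 7), (24, -10)) = 39.8121
d((-12, 7), (29, -20)) = 49.0918
d((-18, -18), (24, -10)) = 42.7551
d((-18, -18), (29, -20)) = 47.0425
d((24, -10), (29, -20)) = 11.1803

Closest pair: (-22, -18) and (-18, -18) with distance 4.0

The closest pair is (-22, -18) and (-18, -18) with Euclidean distance 4.0. For 8 points, brute-force pairwise comparison is shown above. For large n, the divide-and-conquer algorithm (sort by x, recurse on halves, check the dividing strip) achieves O(n log n).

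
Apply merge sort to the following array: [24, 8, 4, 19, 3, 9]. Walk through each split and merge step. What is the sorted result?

Merge sort trace:

Split: [24, 8, 4, 19, 3, 9] -> [24, 8, 4] and [19, 3, 9]
  Split: [24, 8, 4] -> [24] and [8, 4]
    Split: [8, 4] -> [8] and [4]
    Merge: [8] + [4] -> [4, 8]
  Merge: [24] + [4, 8] -> [4, 8, 24]
  Split: [19, 3, 9] -> [19] and [3, 9]
    Split: [3, 9] -> [3] and [9]
    Merge: [3] + [9] -> [3, 9]
  Merge: [19] + [3, 9] -> [3, 9, 19]
Merge: [4, 8, 24] + [3, 9, 19] -> [3, 4, 8, 9, 19, 24]

Final sorted array: [3, 4, 8, 9, 19, 24]

The merge sort proceeds by recursively splitting the array and merging sorted halves.
After all merges, the sorted array is [3, 4, 8, 9, 19, 24].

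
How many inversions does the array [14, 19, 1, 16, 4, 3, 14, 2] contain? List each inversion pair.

Finding inversions in [14, 19, 1, 16, 4, 3, 14, 2]:

(0, 2): arr[0]=14 > arr[2]=1
(0, 4): arr[0]=14 > arr[4]=4
(0, 5): arr[0]=14 > arr[5]=3
(0, 7): arr[0]=14 > arr[7]=2
(1, 2): arr[1]=19 > arr[2]=1
(1, 3): arr[1]=19 > arr[3]=16
(1, 4): arr[1]=19 > arr[4]=4
(1, 5): arr[1]=19 > arr[5]=3
(1, 6): arr[1]=19 > arr[6]=14
(1, 7): arr[1]=19 > arr[7]=2
(3, 4): arr[3]=16 > arr[4]=4
(3, 5): arr[3]=16 > arr[5]=3
(3, 6): arr[3]=16 > arr[6]=14
(3, 7): arr[3]=16 > arr[7]=2
(4, 5): arr[4]=4 > arr[5]=3
(4, 7): arr[4]=4 > arr[7]=2
(5, 7): arr[5]=3 > arr[7]=2
(6, 7): arr[6]=14 > arr[7]=2

Total inversions: 18

The array has 18 inversion(s): (0,2), (0,4), (0,5), (0,7), (1,2), (1,3), (1,4), (1,5), (1,6), (1,7), (3,4), (3,5), (3,6), (3,7), (4,5), (4,7), (5,7), (6,7). Each pair (i,j) satisfies i < j and arr[i] > arr[j].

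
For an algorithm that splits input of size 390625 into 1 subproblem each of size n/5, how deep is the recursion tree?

For divide and conquer with division factor 5:

Problem sizes at each level:
Level 0: 390625
Level 1: 78125
Level 2: 15625
Level 3: 3125
Level 4: 625
Level 5: 125
Level 6: 25
Level 7: 5
Level 8: 1

The root is level 0 and the size-1 base case is level 8 (the tree spans levels 0 through 8, i.e. 9 levels counting the root), so the depth is the number of divisions: log_5(390625) = 8

The recursion tree depth is log_5(390625) = 8. At each level, the problem size is divided by 5, so it takes 8 divisions to reduce to a base case of size 1. The algorithm makes 1 recursive call at each level.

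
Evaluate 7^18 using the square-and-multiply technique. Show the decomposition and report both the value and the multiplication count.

Computing 7^18 by squaring (build up from 7^1; each line after the first costs one multiplication):

7^1 = 7
7^2 = (7^1)^2 = 7^2 = 49
7^4 = (7^2)^2 = 49^2 = 2401
7^8 = (7^4)^2 = 2401^2 = 5764801
7^9 = 7 * 7^8 = 7 * 5764801 = 40353607
7^18 = (7^9)^2 = 40353607^2 = 1628413597910449

Result: 1628413597910449
Multiplications needed: 5 (5 lines after 7^1)

7^18 = 1628413597910449. Using exponentiation by squaring, this requires 5 multiplications. The key idea: if the exponent is even, square the half-power; if odd, multiply by the base once.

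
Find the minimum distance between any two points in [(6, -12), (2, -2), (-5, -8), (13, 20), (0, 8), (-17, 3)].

Computing all pairwise distances among 6 points:

d((6, -12), (2, -2)) = 10.7703
d((6, -12), (-5, -8)) = 11.7047
d((6, -12), (13, 20)) = 32.7567
d((6, -12), (0, 8)) = 20.8806
d((6, -12), (-17, 3)) = 27.4591
d((2, -2), (-5, -8)) = 9.2195 <-- minimum
d((2, -2), (13, 20)) = 24.5967
d((2, -2), (0, 8)) = 10.198
d((2, -2), (-17, 3)) = 19.6469
d((-5, -8), (13, 20)) = 33.2866
d((-5, -8), (0, 8)) = 16.7631
d((-5, -8), (-17, 3)) = 16.2788
d((13, 20), (0, 8)) = 17.6918
d((13, 20), (-17, 3)) = 34.4819
d((0, 8), (-17, 3)) = 17.72

Closest pair: (2, -2) and (-5, -8) with distance 9.2195

The closest pair is (2, -2) and (-5, -8) with Euclidean distance 9.2195. For 6 points, brute-force pairwise comparison is shown above. For large n, the divide-and-conquer algorithm (sort by x, recurse on halves, check the dividing strip) achieves O(n log n).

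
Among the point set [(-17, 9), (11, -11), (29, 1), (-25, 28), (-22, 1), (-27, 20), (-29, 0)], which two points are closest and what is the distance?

Computing all pairwise distances among 7 points:

d((-17, 9), (11, -11)) = 34.4093
d((-17, 9), (29, 1)) = 46.6905
d((-17, 9), (-25, 28)) = 20.6155
d((-17, 9), (-22, 1)) = 9.434
d((-17, 9), (-27, 20)) = 14.8661
d((-17, 9), (-29, 0)) = 15.0
d((11, -11), (29, 1)) = 21.6333
d((11, -11), (-25, 28)) = 53.0754
d((11, -11), (-22, 1)) = 35.1141
d((11, -11), (-27, 20)) = 49.0408
d((11, -11), (-29, 0)) = 41.4849
d((29, 1), (-25, 28)) = 60.3738
d((29, 1), (-22, 1)) = 51.0
d((29, 1), (-27, 20)) = 59.1354
d((29, 1), (-29, 0)) = 58.0086
d((-25, 28), (-22, 1)) = 27.1662
d((-25, 28), (-27, 20)) = 8.2462
d((-25, 28), (-29, 0)) = 28.2843
d((-22, 1), (-27, 20)) = 19.6469
d((-22, 1), (-29, 0)) = 7.0711 <-- minimum
d((-27, 20), (-29, 0)) = 20.0998

Closest pair: (-22, 1) and (-29, 0) with distance 7.0711

The closest pair is (-22, 1) and (-29, 0) with Euclidean distance 7.0711. For 7 points, brute-force pairwise comparison is shown above. For large n, the divide-and-conquer algorithm (sort by x, recurse on halves, check the dividing strip) achieves O(n log n).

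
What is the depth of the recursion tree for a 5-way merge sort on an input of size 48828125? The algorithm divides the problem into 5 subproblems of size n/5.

For divide and conquer with division factor 5:

Problem sizes at each level:
Level 0: 48828125
Level 1: 9765625
Level 2: 1953125
Level 3: 390625
Level 4: 78125
Level 5: 15625
Level 6: 3125
Level 7: 625
Level 8: 125
Level 9: 25
Level 10: 5
Level 11: 1

The root is level 0 and the size-1 base case is level 11 (the tree spans levels 0 through 11, i.e. 12 levels counting the root), so the depth is the number of divisions: log_5(48828125) = 11

The recursion tree depth is log_5(48828125) = 11. At each level, the problem size is divided by 5, so it takes 11 divisions to reduce to a base case of size 1. The algorithm makes 5 recursive calls at each level.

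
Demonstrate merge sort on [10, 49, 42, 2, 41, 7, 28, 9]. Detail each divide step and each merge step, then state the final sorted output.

Merge sort trace:

Split: [10, 49, 42, 2, 41, 7, 28, 9] -> [10, 49, 42, 2] and [41, 7, 28, 9]
  Split: [10, 49, 42, 2] -> [10, 49] and [42, 2]
    Split: [10, 49] -> [10] and [49]
    Merge: [10] + [49] -> [10, 49]
    Split: [42, 2] -> [42] and [2]
    Merge: [42] + [2] -> [2, 42]
  Merge: [10, 49] + [2, 42] -> [2, 10, 42, 49]
  Split: [41, 7, 28, 9] -> [41, 7] and [28, 9]
    Split: [41, 7] -> [41] and [7]
    Merge: [41] + [7] -> [7, 41]
    Split: [28, 9] -> [28] and [9]
    Merge: [28] + [9] -> [9, 28]
  Merge: [7, 41] + [9, 28] -> [7, 9, 28, 41]
Merge: [2, 10, 42, 49] + [7, 9, 28, 41] -> [2, 7, 9, 10, 28, 41, 42, 49]

Final sorted array: [2, 7, 9, 10, 28, 41, 42, 49]

The merge sort proceeds by recursively splitting the array and merging sorted halves.
After all merges, the sorted array is [2, 7, 9, 10, 28, 41, 42, 49].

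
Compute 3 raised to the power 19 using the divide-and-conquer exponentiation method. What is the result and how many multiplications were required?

Computing 3^19 by squaring (build up from 3^1; each line after the first costs one multiplication):

3^1 = 3
3^2 = (3^1)^2 = 3^2 = 9
3^4 = (3^2)^2 = 9^2 = 81
3^8 = (3^4)^2 = 81^2 = 6561
3^9 = 3 * 3^8 = 3 * 6561 = 19683
3^18 = (3^9)^2 = 19683^2 = 387420489
3^19 = 3 * 3^18 = 3 * 387420489 = 1162261467

Result: 1162261467
Multiplications needed: 6 (6 lines after 3^1)

3^19 = 1162261467. Using exponentiation by squaring, this requires 6 multiplications. The key idea: if the exponent is even, square the half-power; if odd, multiply by the base once.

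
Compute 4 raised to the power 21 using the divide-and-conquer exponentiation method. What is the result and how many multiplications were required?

Computing 4^21 by squaring (build up from 4^1; each line after the first costs one multiplication):

4^1 = 4
4^2 = (4^1)^2 = 4^2 = 16
4^4 = (4^2)^2 = 16^2 = 256
4^5 = 4 * 4^4 = 4 * 256 = 1024
4^10 = (4^5)^2 = 1024^2 = 1048576
4^20 = (4^10)^2 = 1048576^2 = 1099511627776
4^21 = 4 * 4^20 = 4 * 1099511627776 = 4398046511104

Result: 4398046511104
Multiplications needed: 6 (6 lines after 4^1)

4^21 = 4398046511104. Using exponentiation by squaring, this requires 6 multiplications. The key idea: if the exponent is even, square the half-power; if odd, multiply by the base once.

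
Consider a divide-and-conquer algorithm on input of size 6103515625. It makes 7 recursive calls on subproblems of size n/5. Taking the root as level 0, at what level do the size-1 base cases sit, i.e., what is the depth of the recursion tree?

For divide and conquer with division factor 5:

Problem sizes at each level:
Level 0: 6103515625
Level 1: 1220703125
Level 2: 244140625
Level 3: 48828125
Level 4: 9765625
Level 5: 1953125
Level 6: 390625
Level 7: 78125
Level 8: 15625
Level 9: 3125
Level 10: 625
Level 11: 125
Level 12: 25
Level 13: 5
Level 14: 1

The root is level 0 and the size-1 base case is level 14 (the tree spans levels 0 through 14, i.e. 15 levels counting the root), so the depth is the number of divisions: log_5(6103515625) = 14

The recursion tree depth is log_5(6103515625) = 14. At each level, the problem size is divided by 5, so it takes 14 divisions to reduce to a base case of size 1. The algorithm makes 7 recursive calls at each level.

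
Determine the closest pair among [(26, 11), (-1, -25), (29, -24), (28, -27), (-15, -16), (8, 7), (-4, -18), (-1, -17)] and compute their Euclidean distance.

Computing all pairwise distances among 8 points:

d((26, 11), (-1, -25)) = 45.0
d((26, 11), (29, -24)) = 35.1283
d((26, 11), (28, -27)) = 38.0526
d((26, 11), (-15, -16)) = 49.0918
d((26, 11), (8, 7)) = 18.4391
d((26, 11), (-4, -18)) = 41.7253
d((26, 11), (-1, -17)) = 38.8973
d((-1, -25), (29, -24)) = 30.0167
d((-1, -25), (28, -27)) = 29.0689
d((-1, -25), (-15, -16)) = 16.6433
d((-1, -25), (8, 7)) = 33.2415
d((-1, -25), (-4, -18)) = 7.6158
d((-1, -25), (-1, -17)) = 8.0
d((29, -24), (28, -27)) = 3.1623 <-- minimum
d((29, -24), (-15, -16)) = 44.7214
d((29, -24), (8, 7)) = 37.4433
d((29, -24), (-4, -18)) = 33.541
d((29, -24), (-1, -17)) = 30.8058
d((28, -27), (-15, -16)) = 44.3847
d((28, -27), (8, 7)) = 39.4462
d((28, -27), (-4, -18)) = 33.2415
d((28, -27), (-1, -17)) = 30.6757
d((-15, -16), (8, 7)) = 32.5269
d((-15, -16), (-4, -18)) = 11.1803
d((-15, -16), (-1, -17)) = 14.0357
d((8, 7), (-4, -18)) = 27.7308
d((8, 7), (-1, -17)) = 25.632
d((-4, -18), (-1, -17)) = 3.1623 <-- minimum

Minimum distance: 3.1623 (tie among 2 pairs: (29, -24) and (28, -27); (-4, -18) and (-1, -17))

The minimum Euclidean distance is 3.1623. There is a tie: 2 pairs achieve this minimum — (29, -24) and (28, -27); (-4, -18) and (-1, -17). Any of these is a valid closest pair. For 8 points, brute-force pairwise comparison is shown above. For large n, the divide-and-conquer algorithm (sort by x, recurse on halves, check the dividing strip) achieves O(n log n).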